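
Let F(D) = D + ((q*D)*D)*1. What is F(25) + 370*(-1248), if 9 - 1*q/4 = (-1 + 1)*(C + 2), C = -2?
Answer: -439235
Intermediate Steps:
q = 36 (q = 36 - 4*(-1 + 1)*(-2 + 2) = 36 - 0*0 = 36 - 4*0 = 36 + 0 = 36)
F(D) = D + 36*D**2 (F(D) = D + ((36*D)*D)*1 = D + (36*D**2)*1 = D + 36*D**2)
F(25) + 370*(-1248) = 25*(1 + 36*25) + 370*(-1248) = 25*(1 + 900) - 461760 = 25*901 - 461760 = 22525 - 461760 = -439235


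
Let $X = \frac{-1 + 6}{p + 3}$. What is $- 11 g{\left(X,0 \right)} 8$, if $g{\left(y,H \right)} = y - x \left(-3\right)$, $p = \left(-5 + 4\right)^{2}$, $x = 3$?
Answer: $-902$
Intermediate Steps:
$p = 1$ ($p = \left(-1\right)^{2} = 1$)
$X = \frac{5}{4}$ ($X = \frac{-1 + 6}{1 + 3} = \frac{5}{4} \approx 1.25$)
$g{\left(y,H \right)} = 9 + y$ ($g{\left(y,H \right)} = y - 3 \left(-3\right) = y - -9 = y + 9 = 9 + y$)
$- 11 g{\left(X,0 \right)} 8 = - 11 \left(9 + \frac{5}{4}\right) 8 = \left(-11\right) \frac{41}{4} \cdot 8 = \left(- \frac{451}{4}\right) 8 = -902$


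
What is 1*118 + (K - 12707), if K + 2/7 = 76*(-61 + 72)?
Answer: -82273/7 ≈ -11753.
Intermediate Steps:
K = 5850/7 (K = -2/7 + 76*(-61 + 72) = -2/7 + 76*11 = -2/7 + 836 = 5850/7 ≈ 835.71)
1*118 + (K - 12707) = 1*118 + (5850/7 - 12707) = 118 - 83099/7 = -82273/7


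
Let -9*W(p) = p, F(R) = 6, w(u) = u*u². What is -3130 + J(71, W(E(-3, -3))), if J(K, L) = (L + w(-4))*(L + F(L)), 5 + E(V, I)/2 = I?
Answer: -292730/81 ≈ -3613.9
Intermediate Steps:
w(u) = u³
E(V, I) = -10 + 2*I
W(p) = -p/9
J(K, L) = (-64 + L)*(6 + L) (J(K, L) = (L + (-4)³)*(L + 6) = (L - 64)*(6 + L) = (-64 + L)*(6 + L))
-3130 + J(71, W(E(-3, -3))) = -3130 + (-384 + (-(-10 + 2*(-3))/9)² - (-58)*(-10 + 2*(-3))/9) = -3130 + (-384 + (-(-10 - 6)/9)² - (-58)*(-10 - 6)/9) = -3130 + (-384 + (-⅑*(-16))² - (-58)*(-16)/9) = -3130 + (-384 + (16/9)² - 58*16/9) = -3130 + (-384 + 256/81 - 928/9) = -3130 - 39200/81 = -292730/81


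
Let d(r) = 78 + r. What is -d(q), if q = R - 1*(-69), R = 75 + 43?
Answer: -265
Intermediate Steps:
R = 118
q = 187 (q = 118 - 1*(-69) = 118 + 69 = 187)
-d(q) = -(78 + 187) = -1*265 = -265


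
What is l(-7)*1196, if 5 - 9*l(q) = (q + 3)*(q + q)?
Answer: -20332/3 ≈ -6777.3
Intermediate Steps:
l(q) = 5/9 - 2*q*(3 + q)/9 (l(q) = 5/9 - (q + 3)*(q + q)/9 = 5/9 - (3 + q)*2*q/9 = 5/9 - 2*q*(3 + q)/9)
l(-7)*1196 = (5/9 - 2/3*(-7) - 2/9*(-7)**2)*1196 = (5/9 + 14/3 - 2/9*49)*1196 = (5/9 + 14/3 - 98/9)*1196 = -17/3*1196 = -20332/3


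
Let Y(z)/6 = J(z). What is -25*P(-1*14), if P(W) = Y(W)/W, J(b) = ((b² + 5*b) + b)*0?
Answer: 0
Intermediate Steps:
J(b) = 0 (J(b) = (b² + 6*b)*0 = 0)
Y(z) = 0 (Y(z) = 6*0 = 0)
P(W) = 0 (P(W) = 0/W = 0)
-25*P(-1*14) = -25*0 = 0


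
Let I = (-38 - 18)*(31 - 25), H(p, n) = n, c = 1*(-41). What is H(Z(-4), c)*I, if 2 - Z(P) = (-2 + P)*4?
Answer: 13776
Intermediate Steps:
Z(P) = 10 - 4*P (Z(P) = 2 - (-2 + P)*4 = 2 - (-8 + 4*P) = 2 + (8 - 4*P) = 10 - 4*P)
c = -41
I = -336 (I = -56*6 = -336)
H(Z(-4), c)*I = -41*(-336) = 13776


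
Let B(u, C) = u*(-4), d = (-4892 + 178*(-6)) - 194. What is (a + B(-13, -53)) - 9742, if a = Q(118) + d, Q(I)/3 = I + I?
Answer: -15136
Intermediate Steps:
Q(I) = 6*I (Q(I) = 3*(I + I) = 3*(2*I) = 6*I)
d = -6154 (d = (-4892 - 1068) - 194 = -5960 - 194 = -6154)
B(u, C) = -4*u
a = -5446 (a = 6*118 - 6154 = 708 - 6154 = -5446)
(a + B(-13, -53)) - 9742 = (-5446 - 4*(-13)) - 9742 = (-5446 + 52) - 9742 = -5394 - 9742 = -15136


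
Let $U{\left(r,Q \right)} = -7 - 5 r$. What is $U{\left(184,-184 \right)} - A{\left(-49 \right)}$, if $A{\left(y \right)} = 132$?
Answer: $-1059$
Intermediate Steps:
$U{\left(184,-184 \right)} - A{\left(-49 \right)} = \left(-7 - 920\right) - 132 = -927 - 132 = -1059$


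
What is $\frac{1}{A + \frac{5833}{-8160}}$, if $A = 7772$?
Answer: $\frac{8160}{63413687} \approx 0.00012868$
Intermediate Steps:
$\frac{1}{A + \frac{5833}{-8160}} = \frac{1}{7772 + \frac{5833}{-8160}} = \frac{1}{7772 + 5833 \left(- \frac{1}{8160}\right)} = \frac{1}{7772 - \frac{5833}{8160}} = \frac{1}{\frac{63413687}{8160}} = \frac{8160}{63413687}$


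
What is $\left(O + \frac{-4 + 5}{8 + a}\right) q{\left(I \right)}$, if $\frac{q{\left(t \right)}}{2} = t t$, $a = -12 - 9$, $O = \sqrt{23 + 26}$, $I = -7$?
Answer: $\frac{8820}{13} \approx 678.46$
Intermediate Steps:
$O = 7$ ($O = \sqrt{49} = 7$)
$a = -21$ ($a = -12 - 9 = -21$)
$q{\left(t \right)} = 2 t^{2}$ ($q{\left(t \right)} = 2 t t = 2 t^{2}$)
$\left(O + \frac{-4 + 5}{8 + a}\right) q{\left(I \right)} = \left(7 + \frac{-4 + 5}{8 - 21}\right) 2 \left(-7\right)^{2} = \left(7 + 1 \frac{1}{-13}\right) 2 \cdot 49 = \left(7 + 1 \left(- \frac{1}{13}\right)\right) 98 = \left(7 - \frac{1}{13}\right) 98 = \frac{90}{13} \cdot 98 = \frac{8820}{13}$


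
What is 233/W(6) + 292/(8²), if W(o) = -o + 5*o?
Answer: 685/48 ≈ 14.271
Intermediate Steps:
W(o) = 4*o
233/W(6) + 292/(8²) = 233/((4*6)) + 292/(8²) = 233/24 + 292/64 = 233*(1/24) + 292*(1/64) = 233/24 + 73/16 = 685/48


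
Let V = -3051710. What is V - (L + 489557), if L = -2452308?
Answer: -1088959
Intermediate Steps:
V - (L + 489557) = -3051710 - (-2452308 + 489557) = -3051710 - 1*(-1962751) = -3051710 + 1962751 = -1088959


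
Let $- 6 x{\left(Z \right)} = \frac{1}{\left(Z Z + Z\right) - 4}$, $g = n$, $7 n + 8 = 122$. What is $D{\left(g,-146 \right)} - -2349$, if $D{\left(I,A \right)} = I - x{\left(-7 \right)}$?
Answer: $\frac{3775003}{1596} \approx 2365.3$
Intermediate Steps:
$n = \frac{114}{7}$ ($n = - \frac{8}{7} + \frac{1}{7} \cdot 122 = - \frac{8}{7} + \frac{122}{7} = \frac{114}{7} \approx 16.286$)
$g = \frac{114}{7} \approx 16.286$
$x{\left(Z \right)} = - \frac{1}{6 \left(-4 + Z + Z^{2}\right)}$ ($x{\left(Z \right)} = - \frac{1}{6 \left(\left(Z Z + Z\right) - 4\right)} = - \frac{1}{6 \left(\left(Z^{2} + Z\right) - 4\right)} = - \frac{1}{6 \left(\left(Z + Z^{2}\right) - 4\right)} = - \frac{1}{6 \left(-4 + Z + Z^{2}\right)}$)
$D{\left(I,A \right)} = \frac{1}{228} + I$ ($D{\left(I,A \right)} = I - - \frac{1}{-24 + 6 \left(-7\right) + 6 \left(-7\right)^{2}} = I - - \frac{1}{-24 - 42 + 6 \cdot 49} = I - - \frac{1}{-24 - 42 + 294} = I - - \frac{1}{228} = I + \frac{1}{228} = \frac{1}{228} + I$)
$D{\left(g,-146 \right)} - -2349 = \left(\frac{1}{228} + \frac{114}{7}\right) - -2349 = \frac{25999}{1596} + 2349 = \frac{3775003}{1596}$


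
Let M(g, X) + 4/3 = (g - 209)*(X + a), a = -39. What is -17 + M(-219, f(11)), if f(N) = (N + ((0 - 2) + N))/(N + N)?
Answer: 537391/33 ≈ 16285.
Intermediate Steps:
f(N) = (-2 + 2*N)/(2*N) (f(N) = (N + (-2 + N))/((2*N)) = (-2 + 2*N)*(1/(2*N)) = (-2 + 2*N)/(2*N))
M(g, X) = -4/3 + (-209 + g)*(-39 + X) (M(g, X) = -4/3 + (g - 209)*(X - 39) = -4/3 + (-209 + g)*(-39 + X))
-17 + M(-219, f(11)) = -17 + (24449/3 - 209*(-1 + 11)/11 - 39*(-219) + ((-1 + 11)/11)*(-219)) = -17 + (24449/3 - 19*10 + 8541 + ((1/11)*10)*(-219)) = -17 + (24449/3 - 209*10/11 + 8541 + (10/11)*(-219)) = -17 + (24449/3 - 190 + 8541 - 2190/11) = -17 + 537952/33 = 537391/33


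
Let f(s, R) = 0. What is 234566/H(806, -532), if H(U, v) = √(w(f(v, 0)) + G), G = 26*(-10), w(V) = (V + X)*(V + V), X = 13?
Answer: -117283*I*√65/65 ≈ -14547.0*I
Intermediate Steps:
w(V) = 2*V*(13 + V) (w(V) = (V + 13)*(V + V) = (13 + V)*(2*V) = 2*V*(13 + V))
G = -260
H(U, v) = 2*I*√65 (H(U, v) = √(2*0*(13 + 0) - 260) = √(2*0*13 - 260) = √(0 - 260) = √(-260) = 2*I*√65)
234566/H(806, -532) = 234566/((2*I*√65)) = 234566*(-I*√65/130) = -117283*I*√65/65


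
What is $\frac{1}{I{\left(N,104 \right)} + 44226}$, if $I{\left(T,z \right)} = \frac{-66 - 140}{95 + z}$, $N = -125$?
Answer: $\frac{199}{8800768} \approx 2.2612 \cdot 10^{-5}$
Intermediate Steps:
$I{\left(T,z \right)} = - \frac{206}{95 + z}$
$\frac{1}{I{\left(N,104 \right)} + 44226} = \frac{1}{- \frac{206}{95 + 104} + 44226} = \frac{1}{- \frac{206}{199} + 44226} = \frac{1}{\frac{8800768}{199}} = \frac{199}{8800768}$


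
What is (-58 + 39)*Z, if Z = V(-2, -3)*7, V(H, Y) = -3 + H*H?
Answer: -133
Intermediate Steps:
V(H, Y) = -3 + H²
Z = 7 (Z = (-3 + (-2)²)*7 = (-3 + 4)*7 = 1*7 = 7)
(-58 + 39)*Z = (-58 + 39)*7 = -19*7 = -133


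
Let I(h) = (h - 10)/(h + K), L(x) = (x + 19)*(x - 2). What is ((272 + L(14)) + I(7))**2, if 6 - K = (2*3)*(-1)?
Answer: 161010721/361 ≈ 4.4601e+5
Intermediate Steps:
K = 12 (K = 6 - 2*3*(-1) = 6 - 6*(-1) = 6 - 1*(-6) = 6 + 6 = 12)
L(x) = (-2 + x)*(19 + x) (L(x) = (19 + x)*(-2 + x) = (-2 + x)*(19 + x))
I(h) = (-10 + h)/(12 + h) (I(h) = (h - 10)/(h + 12) = (-10 + h)/(12 + h))
((272 + L(14)) + I(7))**2 = ((272 + (-38 + 14**2 + 17*14)) + (-10 + 7)/(12 + 7))**2 = ((272 + (-38 + 196 + 238)) - 3/19)**2 = ((272 + 396) + (1/19)*(-3))**2 = (668 - 3/19)**2 = (12689/19)**2 = 161010721/361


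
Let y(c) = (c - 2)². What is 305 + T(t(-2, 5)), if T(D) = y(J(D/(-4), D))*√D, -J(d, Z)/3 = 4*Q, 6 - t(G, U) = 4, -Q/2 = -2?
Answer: 305 + 2500*√2 ≈ 3840.5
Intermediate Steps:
Q = 4 (Q = -2*(-2) = 4)
t(G, U) = 2 (t(G, U) = 6 - 1*4 = 6 - 4 = 2)
J(d, Z) = -48 (J(d, Z) = -12*4 = -3*16 = -48)
y(c) = (-2 + c)²
T(D) = 2500*√D (T(D) = (-2 - 48)²*√D = (-50)²*√D = 2500*√D)
305 + T(t(-2, 5)) = 305 + 2500*√2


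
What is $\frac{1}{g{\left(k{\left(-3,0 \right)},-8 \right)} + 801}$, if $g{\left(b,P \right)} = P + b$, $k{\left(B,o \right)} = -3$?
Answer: $\frac{1}{790} \approx 0.0012658$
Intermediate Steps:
$\frac{1}{g{\left(k{\left(-3,0 \right)},-8 \right)} + 801} = \frac{1}{\left(-8 - 3\right) + 801} = \frac{1}{-11 + 801} = \frac{1}{790}$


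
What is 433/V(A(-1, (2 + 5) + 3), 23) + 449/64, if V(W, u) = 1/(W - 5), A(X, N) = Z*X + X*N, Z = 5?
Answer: -553791/64 ≈ -8653.0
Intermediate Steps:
A(X, N) = 5*X + N*X (A(X, N) = 5*X + X*N = 5*X + N*X)
V(W, u) = 1/(-5 + W)
433/V(A(-1, (2 + 5) + 3), 23) + 449/64 = 433/(1/(-5 - (5 + ((2 + 5) + 3)))) + 449/64 = 433/(1/(-5 - (5 + (7 + 3)))) + 449*(1/64) = 433/(1/(-5 - (5 + 10))) + 449/64 = 433/(1/(-5 - 1*15)) + 449/64 = 433/(1/(-5 - 15)) + 449/64 = 433/(1/(-20)) + 449/64 = 433/(-1/20) + 449/64 = 433*(-20) + 449/64 = -8660 + 449/64 = -553791/64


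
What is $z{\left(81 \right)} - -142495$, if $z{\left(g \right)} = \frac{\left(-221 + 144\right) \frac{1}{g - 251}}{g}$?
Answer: $\frac{1962156227}{13770} \approx 1.425 \cdot 10^{5}$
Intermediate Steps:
$z{\left(g \right)} = - \frac{77}{g \left(-251 + g\right)}$ ($z{\left(g \right)} = \frac{\left(-77\right) \frac{1}{-251 + g}}{g} = - \frac{77}{g \left(-251 + g\right)}$)
$z{\left(81 \right)} - -142495 = - \frac{77}{81 \left(-251 + 81\right)} - -142495 = \left(-77\right) \frac{1}{81} \frac{1}{-170} + 142495 = \left(-77\right) \frac{1}{81} \left(- \frac{1}{170}\right) + 142495 = \frac{77}{13770} + 142495 = \frac{1962156227}{13770}$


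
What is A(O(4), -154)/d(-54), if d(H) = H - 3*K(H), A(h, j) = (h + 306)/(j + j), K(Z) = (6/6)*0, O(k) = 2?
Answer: 1/54 ≈ 0.018519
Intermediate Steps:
K(Z) = 0 (K(Z) = (6*(1/6))*0 = 1*0 = 0)
A(h, j) = (306 + h)/(2*j) (A(h, j) = (306 + h)/((2*j)) = (306 + h)*(1/(2*j)) = (306 + h)/(2*j))
d(H) = H (d(H) = H - 3*0 = H + 0 = H)
A(O(4), -154)/d(-54) = ((1/2)*(306 + 2)/(-154))/(-54) = ((1/2)*(-1/154)*308)*(-1/54) = -1*(-1/54) = 1/54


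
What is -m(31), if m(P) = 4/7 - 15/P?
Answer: -19/217 ≈ -0.087558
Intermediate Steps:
m(P) = 4/7 - 15/P (m(P) = 4*(⅐) - 15/P = 4/7 - 15/P)
-m(31) = -(4/7 - 15/31) = -1*19/217 = -19/217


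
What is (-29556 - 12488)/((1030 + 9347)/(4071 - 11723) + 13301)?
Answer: -321720688/101768875 ≈ -3.1613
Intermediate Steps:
(-29556 - 12488)/((1030 + 9347)/(4071 - 11723) + 13301) = -42044/(10377/(-7652) + 13301) = -42044/(10377*(-1/7652) + 13301) = -42044/(-10377/7652 + 13301) = -42044/101768875/7652 = -42044*7652/101768875 = -321720688/101768875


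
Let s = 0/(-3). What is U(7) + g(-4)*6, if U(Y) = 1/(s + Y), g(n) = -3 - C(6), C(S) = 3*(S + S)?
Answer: -1637/7 ≈ -233.86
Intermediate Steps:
C(S) = 6*S (C(S) = 3*(2*S) = 6*S)
s = 0 (s = 0*(-⅓) = 0)
g(n) = -39 (g(n) = -3 - 6*6 = -3 - 1*36 = -3 - 36 = -39)
U(Y) = 1/Y (U(Y) = 1/(0 + Y) = 1/Y)
U(7) + g(-4)*6 = 1/7 - 39*6 = ⅐ - 234 = -1637/7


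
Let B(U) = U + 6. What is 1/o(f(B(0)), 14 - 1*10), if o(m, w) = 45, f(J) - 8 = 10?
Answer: 1/45 ≈ 0.022222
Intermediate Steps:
B(U) = 6 + U
f(J) = 18 (f(J) = 8 + 10 = 18)
1/o(f(B(0)), 14 - 1*10) = 1/45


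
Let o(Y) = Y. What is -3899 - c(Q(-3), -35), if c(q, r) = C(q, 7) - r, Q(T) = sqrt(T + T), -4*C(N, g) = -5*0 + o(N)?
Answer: -3934 + I*sqrt(6)/4 ≈ -3934.0 + 0.61237*I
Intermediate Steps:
C(N, g) = -N/4 (C(N, g) = -(-5*0 + N)/4 = -(0 + N)/4 = -N/4)
Q(T) = sqrt(2)*sqrt(T) (Q(T) = sqrt(2*T) = sqrt(2)*sqrt(T))
c(q, r) = -r - q/4 (c(q, r) = -q/4 - r = -r - q/4)
-3899 - c(Q(-3), -35) = -3899 - (-1*(-35) - sqrt(2)*sqrt(-3)/4) = -3899 - (35 - sqrt(2)*I*sqrt(3)/4) = -3899 - (35 - I*sqrt(6)/4) = -3899 + (-35 + I*sqrt(6)/4) = -3934 + I*sqrt(6)/4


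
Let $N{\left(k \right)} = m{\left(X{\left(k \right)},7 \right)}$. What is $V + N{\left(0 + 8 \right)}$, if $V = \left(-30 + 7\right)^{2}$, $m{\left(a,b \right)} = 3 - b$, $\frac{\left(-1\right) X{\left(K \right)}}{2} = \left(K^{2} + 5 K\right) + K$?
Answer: $525$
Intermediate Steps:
$X{\left(K \right)} = - 12 K - 2 K^{2}$ ($X{\left(K \right)} = - 2 \left(\left(K^{2} + 5 K\right) + K\right) = - 2 \left(K^{2} + 6 K\right) = - 12 K - 2 K^{2}$)
$V = 529$ ($V = \left(-23\right)^{2} = 529$)
$N{\left(k \right)} = -4$ ($N{\left(k \right)} = 3 - 7 = -4$)
$V + N{\left(0 + 8 \right)} = 529 - 4 = 525$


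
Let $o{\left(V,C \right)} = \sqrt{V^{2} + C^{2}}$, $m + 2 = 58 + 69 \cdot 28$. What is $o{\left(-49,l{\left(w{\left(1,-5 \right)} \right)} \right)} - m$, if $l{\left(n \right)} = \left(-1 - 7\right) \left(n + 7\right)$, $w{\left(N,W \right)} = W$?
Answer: $-1988 + \sqrt{2657} \approx -1936.5$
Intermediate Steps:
$m = 1988$ ($m = -2 + \left(58 + 69 \cdot 28\right) = -2 + \left(58 + 1932\right) = -2 + 1990 = 1988$)
$l{\left(n \right)} = -56 - 8 n$ ($l{\left(n \right)} = - 8 \left(7 + n\right) = -56 - 8 n$)
$o{\left(V,C \right)} = \sqrt{C^{2} + V^{2}}$
$o{\left(-49,l{\left(w{\left(1,-5 \right)} \right)} \right)} - m = \sqrt{\left(-56 - -40\right)^{2} + \left(-49\right)^{2}} - 1988 = \sqrt{\left(-56 + 40\right)^{2} + 2401} - 1988 = \sqrt{\left(-16\right)^{2} + 2401} - 1988 = \sqrt{256 + 2401} - 1988 = \sqrt{2657} - 1988 = -1988 + \sqrt{2657}$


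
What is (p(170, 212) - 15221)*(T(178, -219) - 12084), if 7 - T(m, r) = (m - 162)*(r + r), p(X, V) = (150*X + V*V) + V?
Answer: -281000015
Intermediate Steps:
p(X, V) = V + V² + 150*X (p(X, V) = (150*X + V²) + V = (V² + 150*X) + V = V + V² + 150*X)
T(m, r) = 7 - 2*r*(-162 + m) (T(m, r) = 7 - (m - 162)*(r + r) = 7 - (-162 + m)*2*r = 7 - 2*r*(-162 + m))
(p(170, 212) - 15221)*(T(178, -219) - 12084) = ((212 + 212² + 150*170) - 15221)*((7 + 324*(-219) - 2*178*(-219)) - 12084) = ((212 + 44944 + 25500) - 15221)*((7 - 70956 + 77964) - 12084) = (70656 - 15221)*(7015 - 12084) = 55435*(-5069) = -281000015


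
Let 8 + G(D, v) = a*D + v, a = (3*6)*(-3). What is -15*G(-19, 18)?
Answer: -15540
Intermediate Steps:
a = -54 (a = 18*(-3) = -54)
G(D, v) = -8 + v - 54*D (G(D, v) = -8 + (-54*D + v) = -8 + (v - 54*D) = -8 + v - 54*D)
-15*G(-19, 18) = -15*(-8 + 18 - 54*(-19)) = -15*(-8 + 18 + 1026) = -15*1036 = -15540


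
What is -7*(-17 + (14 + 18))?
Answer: -105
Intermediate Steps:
-7*(-17 + (14 + 18)) = -7*(-17 + 32) = -7*15 = -105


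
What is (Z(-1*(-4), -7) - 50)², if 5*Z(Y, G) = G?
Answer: 66049/25 ≈ 2642.0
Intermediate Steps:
Z(Y, G) = G/5
(Z(-1*(-4), -7) - 50)² = ((⅕)*(-7) - 50)² = (-7/5 - 50)² = (-257/5)² = 66049/25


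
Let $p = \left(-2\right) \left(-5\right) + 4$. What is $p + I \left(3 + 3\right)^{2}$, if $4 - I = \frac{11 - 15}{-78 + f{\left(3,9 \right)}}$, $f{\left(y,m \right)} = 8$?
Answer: $\frac{5458}{35} \approx 155.94$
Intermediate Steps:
$p = 14$ ($p = 10 + 4 = 14$)
$I = \frac{138}{35}$ ($I = 4 - \frac{11 - 15}{-78 + 8} = 4 - - \frac{4}{-70} = 4 - \left(-4\right) \left(- \frac{1}{70}\right) = 4 - \frac{2}{35} = \frac{138}{35} \approx 3.9429$)
$p + I \left(3 + 3\right)^{2} = 14 + \frac{138 \left(3 + 3\right)^{2}}{35} = 14 + \frac{138 \cdot 6^{2}}{35} = 14 + \frac{138}{35} \cdot 36 = 14 + \frac{4968}{35} = \frac{5458}{35}$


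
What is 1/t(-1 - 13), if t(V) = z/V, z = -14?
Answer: 1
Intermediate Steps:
t(V) = -14/V
1/t(-1 - 13) = 1/(-14/(-1 - 13)) = 1/(-14/(-14)) = 1/(-14*(-1/14)) = 1/1 = 1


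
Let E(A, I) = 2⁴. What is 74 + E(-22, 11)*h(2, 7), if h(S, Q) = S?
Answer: 106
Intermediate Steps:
E(A, I) = 16
74 + E(-22, 11)*h(2, 7) = 74 + 16*2 = 74 + 32 = 106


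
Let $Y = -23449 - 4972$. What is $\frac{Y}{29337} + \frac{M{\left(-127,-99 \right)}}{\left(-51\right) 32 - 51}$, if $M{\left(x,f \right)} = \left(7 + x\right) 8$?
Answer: $- \frac{198677}{498729} \approx -0.39837$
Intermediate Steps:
$Y = -28421$ ($Y = -23449 - 4972 = -28421$)
$M{\left(x,f \right)} = 56 + 8 x$
$\frac{Y}{29337} + \frac{M{\left(-127,-99 \right)}}{\left(-51\right) 32 - 51} = - \frac{28421}{29337} + \frac{56 + 8 \left(-127\right)}{\left(-51\right) 32 - 51} = \left(-28421\right) \frac{1}{29337} + \frac{56 - 1016}{-1632 - 51} = - \frac{28421}{29337} - \frac{960}{-1683} = - \frac{28421}{29337} - - \frac{320}{561} = - \frac{28421}{29337} + \frac{320}{561} = - \frac{198677}{498729}$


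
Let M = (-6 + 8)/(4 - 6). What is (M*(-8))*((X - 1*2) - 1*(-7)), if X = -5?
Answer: 0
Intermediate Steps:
M = -1 (M = 2/(-2) = 2*(-1/2) = -1)
(M*(-8))*((X - 1*2) - 1*(-7)) = (-1*(-8))*((-5 - 1*2) - 1*(-7)) = 8*((-5 - 2) + 7) = 8*(-7 + 7) = 8*0 = 0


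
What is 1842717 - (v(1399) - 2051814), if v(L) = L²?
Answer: 1937330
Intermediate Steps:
1842717 - (v(1399) - 2051814) = 1842717 - (1399² - 2051814) = 1842717 - (1957201 - 2051814) = 1842717 - 1*(-94613) = 1842717 + 94613 = 1937330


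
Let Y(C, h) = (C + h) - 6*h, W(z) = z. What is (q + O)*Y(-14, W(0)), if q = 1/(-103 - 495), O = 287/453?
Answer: -1198211/135447 ≈ -8.8463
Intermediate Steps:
Y(C, h) = C - 5*h
O = 287/453 (O = 287*(1/453) = 287/453 ≈ 0.63355)
q = -1/598 (q = 1/(-598) = -1/598 ≈ -0.0016722)
(q + O)*Y(-14, W(0)) = (-1/598 + 287/453)*(-14 - 5*0) = 171173*(-14 + 0)/270894 = (171173/270894)*(-14) = -1198211/135447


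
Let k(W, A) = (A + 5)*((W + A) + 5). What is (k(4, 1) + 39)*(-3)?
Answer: -297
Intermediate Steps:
k(W, A) = (5 + A)*(5 + A + W) (k(W, A) = (5 + A)*((A + W) + 5) = (5 + A)*(5 + A + W))
(k(4, 1) + 39)*(-3) = ((25 + 1² + 5*4 + 10*1 + 1*4) + 39)*(-3) = ((25 + 1 + 20 + 10 + 4) + 39)*(-3) = (60 + 39)*(-3) = 99*(-3) = -297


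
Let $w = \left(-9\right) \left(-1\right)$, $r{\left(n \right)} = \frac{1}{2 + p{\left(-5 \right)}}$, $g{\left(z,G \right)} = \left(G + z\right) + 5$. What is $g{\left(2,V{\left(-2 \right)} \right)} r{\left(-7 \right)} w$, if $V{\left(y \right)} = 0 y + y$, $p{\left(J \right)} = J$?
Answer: $-15$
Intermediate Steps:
$V{\left(y \right)} = y$ ($V{\left(y \right)} = 0 + y = y$)
$g{\left(z,G \right)} = 5 + G + z$
$r{\left(n \right)} = - \frac{1}{3}$ ($r{\left(n \right)} = \frac{1}{2 - 5} = \frac{1}{-3} = - \frac{1}{3}$)
$w = 9$
$g{\left(2,V{\left(-2 \right)} \right)} r{\left(-7 \right)} w = \left(5 - 2 + 2\right) \left(- \frac{1}{3}\right) 9 = 5 \left(- \frac{1}{3}\right) 9 = \left(- \frac{5}{3}\right) 9 = -15$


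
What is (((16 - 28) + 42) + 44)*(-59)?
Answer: -4366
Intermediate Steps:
(((16 - 28) + 42) + 44)*(-59) = ((-12 + 42) + 44)*(-59) = (30 + 44)*(-59) = 74*(-59) = -4366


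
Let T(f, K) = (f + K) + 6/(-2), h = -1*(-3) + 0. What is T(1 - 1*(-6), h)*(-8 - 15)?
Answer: -161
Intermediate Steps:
h = 3 (h = 3 + 0 = 3)
T(f, K) = -3 + K + f (T(f, K) = (K + f) + 6*(-½) = (K + f) - 3 = -3 + K + f)
T(1 - 1*(-6), h)*(-8 - 15) = (-3 + 3 + (1 - 1*(-6)))*(-8 - 15) = (-3 + 3 + (1 + 6))*(-23) = (-3 + 3 + 7)*(-23) = 7*(-23) = -161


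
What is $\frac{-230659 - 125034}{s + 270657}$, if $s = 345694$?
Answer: $- \frac{355693}{616351} \approx -0.5771$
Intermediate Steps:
$\frac{-230659 - 125034}{s + 270657} = \frac{-230659 - 125034}{345694 + 270657} = - \frac{355693}{616351}$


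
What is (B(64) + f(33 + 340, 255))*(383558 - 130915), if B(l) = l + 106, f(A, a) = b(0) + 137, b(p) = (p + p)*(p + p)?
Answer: 77561401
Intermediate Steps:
b(p) = 4*p**2 (b(p) = (2*p)*(2*p) = 4*p**2)
f(A, a) = 137 (f(A, a) = 4*0**2 + 137 = 4*0 + 137 = 0 + 137 = 137)
B(l) = 106 + l
(B(64) + f(33 + 340, 255))*(383558 - 130915) = ((106 + 64) + 137)*(383558 - 130915) = (170 + 137)*252643 = 307*252643 = 77561401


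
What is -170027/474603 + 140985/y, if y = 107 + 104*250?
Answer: 62473009066/12390460521 ≈ 5.0420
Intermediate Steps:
y = 26107 (y = 107 + 26000 = 26107)
-170027/474603 + 140985/y = -170027/474603 + 140985/26107 = 62473009066/12390460521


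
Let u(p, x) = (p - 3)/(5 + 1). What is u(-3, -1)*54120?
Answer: -54120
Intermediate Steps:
u(p, x) = -½ + p/6 (u(p, x) = (-3 + p)/6 = (-3 + p)*(⅙) = -½ + p/6)
u(-3, -1)*54120 = (-½ + (⅙)*(-3))*54120 = (-½ - ½)*54120 = -1*54120 = -54120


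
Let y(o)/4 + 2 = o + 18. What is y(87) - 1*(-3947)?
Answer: 4359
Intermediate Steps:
y(o) = 64 + 4*o (y(o) = -8 + 4*(o + 18) = -8 + 4*(18 + o) = -8 + (72 + 4*o) = 64 + 4*o)
y(87) - 1*(-3947) = (64 + 4*87) - 1*(-3947) = (64 + 348) + 3947 = 412 + 3947 = 4359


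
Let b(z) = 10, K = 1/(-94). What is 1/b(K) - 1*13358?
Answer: -133579/10 ≈ -13358.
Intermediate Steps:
K = -1/94 ≈ -0.010638
1/b(K) - 1*13358 = 1/10 - 1*13358 = 1/10 - 13358 = -133579/10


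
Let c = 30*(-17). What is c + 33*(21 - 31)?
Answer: -840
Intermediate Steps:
c = -510
c + 33*(21 - 31) = -510 + 33*(21 - 31) = -510 + 33*(-10) = -510 - 330 = -840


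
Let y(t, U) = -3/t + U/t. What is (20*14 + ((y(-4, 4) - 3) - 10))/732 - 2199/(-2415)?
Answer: 3005159/2357040 ≈ 1.2750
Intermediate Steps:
(20*14 + ((y(-4, 4) - 3) - 10))/732 - 2199/(-2415) = (20*14 + (((-3 + 4)/(-4) - 3) - 10))/732 - 2199/(-2415) = (280 + ((-1/4*1 - 3) - 10))*(1/732) - 2199*(-1/2415) = (280 + ((-1/4 - 3) - 10))*(1/732) + 733/805 = (280 + (-13/4 - 10))*(1/732) + 733/805 = (280 - 53/4)*(1/732) + 733/805 = (1067/4)*(1/732) + 733/805 = 1067/2928 + 733/805 = 3005159/2357040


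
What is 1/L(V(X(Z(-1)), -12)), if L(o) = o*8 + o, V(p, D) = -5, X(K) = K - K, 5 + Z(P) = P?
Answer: -1/45 ≈ -0.022222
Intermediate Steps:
Z(P) = -5 + P
X(K) = 0
L(o) = 9*o (L(o) = 8*o + o = 9*o)
1/L(V(X(Z(-1)), -12)) = 1/(9*(-5)) = 1/(-45) = -1/45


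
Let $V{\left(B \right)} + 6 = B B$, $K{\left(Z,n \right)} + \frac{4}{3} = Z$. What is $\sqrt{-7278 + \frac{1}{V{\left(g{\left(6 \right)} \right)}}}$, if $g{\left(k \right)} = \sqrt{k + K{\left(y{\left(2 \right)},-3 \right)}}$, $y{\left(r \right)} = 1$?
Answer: $3 i \sqrt{809} \approx 85.329 i$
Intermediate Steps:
$K{\left(Z,n \right)} = - \frac{4}{3} + Z$
$g{\left(k \right)} = \sqrt{- \frac{1}{3} + k}$ ($g{\left(k \right)} = \sqrt{k + \left(- \frac{4}{3} + 1\right)} = \sqrt{k - \frac{1}{3}} = \sqrt{- \frac{1}{3} + k}$)
$V{\left(B \right)} = -6 + B^{2}$ ($V{\left(B \right)} = -6 + B B = -6 + B^{2}$)
$\sqrt{-7278 + \frac{1}{V{\left(g{\left(6 \right)} \right)}}} = \sqrt{-7278 + \frac{1}{-6 + \left(\frac{\sqrt{-3 + 9 \cdot 6}}{3}\right)^{2}}} = \sqrt{-7278 + \frac{1}{-6 + \left(\frac{\sqrt{-3 + 54}}{3}\right)^{2}}} = \sqrt{-7278 + \frac{1}{-6 + \left(\frac{\sqrt{51}}{3}\right)^{2}}} = \sqrt{-7278 + \frac{1}{-6 + \frac{17}{3}}} = \sqrt{-7278 + \frac{1}{- \frac{1}{3}}} = \sqrt{-7278 - 3} = \sqrt{-7281} = 3 i \sqrt{809}$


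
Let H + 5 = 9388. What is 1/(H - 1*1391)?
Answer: 1/7992 ≈ 0.00012513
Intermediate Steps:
H = 9383 (H = -5 + 9388 = 9383)
1/(H - 1*1391) = 1/(9383 - 1*1391) = 1/(9383 - 1391) = 1/7992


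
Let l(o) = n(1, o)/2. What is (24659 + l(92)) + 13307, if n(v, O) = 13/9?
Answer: 683401/18 ≈ 37967.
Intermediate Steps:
n(v, O) = 13/9 (n(v, O) = 13*(⅑) = 13/9)
l(o) = 13/18 (l(o) = (13/9)/2 = (13/9)*(½) = 13/18)
(24659 + l(92)) + 13307 = (24659 + 13/18) + 13307 = 443875/18 + 13307 = 683401/18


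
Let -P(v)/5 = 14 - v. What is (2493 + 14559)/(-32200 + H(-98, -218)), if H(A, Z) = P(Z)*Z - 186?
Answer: 2842/36749 ≈ 0.077335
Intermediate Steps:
P(v) = -70 + 5*v (P(v) = -5*(14 - v) = -70 + 5*v)
H(A, Z) = -186 + Z*(-70 + 5*Z) (H(A, Z) = (-70 + 5*Z)*Z - 186 = Z*(-70 + 5*Z) - 186 = -186 + Z*(-70 + 5*Z))
(2493 + 14559)/(-32200 + H(-98, -218)) = (2493 + 14559)/(-32200 + (-186 + 5*(-218)*(-14 - 218))) = 17052/(-32200 + (-186 + 5*(-218)*(-232))) = 17052/(-32200 + (-186 + 252880)) = 17052/(-32200 + 252694) = 17052/220494 = 17052*(1/220494) = 2842/36749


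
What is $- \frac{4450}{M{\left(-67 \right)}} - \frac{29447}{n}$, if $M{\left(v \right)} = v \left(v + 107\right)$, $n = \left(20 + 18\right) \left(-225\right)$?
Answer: $\frac{5848273}{1145700} \approx 5.1045$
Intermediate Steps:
$n = -8550$ ($n = 38 \left(-225\right) = -8550$)
$M{\left(v \right)} = v \left(107 + v\right)$
$- \frac{4450}{M{\left(-67 \right)}} - \frac{29447}{n} = - \frac{4450}{\left(-67\right) \left(107 - 67\right)} - \frac{29447}{-8550} = - \frac{4450}{\left(-67\right) 40} - - \frac{29447}{8550} = - \frac{4450}{-2680} + \frac{29447}{8550} = \left(-4450\right) \left(- \frac{1}{2680}\right) + \frac{29447}{8550} = \frac{445}{268} + \frac{29447}{8550} = \frac{5848273}{1145700}$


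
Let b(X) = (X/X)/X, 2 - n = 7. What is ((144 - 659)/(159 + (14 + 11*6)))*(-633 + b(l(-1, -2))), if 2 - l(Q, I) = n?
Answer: 2281450/1673 ≈ 1363.7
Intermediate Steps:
n = -5 (n = 2 - 1*7 = 2 - 7 = -5)
l(Q, I) = 7 (l(Q, I) = 2 - 1*(-5) = 2 + 5 = 7)
b(X) = 1/X
((144 - 659)/(159 + (14 + 11*6)))*(-633 + b(l(-1, -2))) = ((144 - 659)/(159 + (14 + 11*6)))*(-633 + 1/7) = (-515/(159 + (14 + 66)))*(-633 + ⅐) = -515/(159 + 80)*(-4430/7) = -515/239*(-4430/7) = 2281450/1673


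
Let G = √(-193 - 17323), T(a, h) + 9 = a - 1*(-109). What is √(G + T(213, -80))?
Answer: √(313 + 2*I*√4379) ≈ 18.067 + 3.6627*I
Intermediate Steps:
T(a, h) = 100 + a (T(a, h) = -9 + (a - 1*(-109)) = -9 + (a + 109) = -9 + (109 + a) = 100 + a)
G = 2*I*√4379 (G = √(-17516) = 2*I*√4379 ≈ 132.35*I)
√(G + T(213, -80)) = √(2*I*√4379 + (100 + 213)) = √(2*I*√4379 + 313) = √(313 + 2*I*√4379)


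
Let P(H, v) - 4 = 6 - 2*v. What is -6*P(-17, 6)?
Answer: 12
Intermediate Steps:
P(H, v) = 10 - 2*v (P(H, v) = 4 + (6 - 2*v) = 10 - 2*v)
-6*P(-17, 6) = -6*(10 - 2*6) = -6*(10 - 12) = -6*(-2) = 12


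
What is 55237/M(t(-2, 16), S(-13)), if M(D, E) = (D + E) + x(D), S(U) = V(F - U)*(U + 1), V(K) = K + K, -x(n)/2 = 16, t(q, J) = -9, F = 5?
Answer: -55237/473 ≈ -116.78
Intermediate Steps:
x(n) = -32 (x(n) = -2*16 = -32)
V(K) = 2*K
S(U) = (1 + U)*(10 - 2*U) (S(U) = (2*(5 - U))*(U + 1) = (10 - 2*U)*(1 + U) = (1 + U)*(10 - 2*U))
M(D, E) = -32 + D + E (M(D, E) = (D + E) - 32 = -32 + D + E)
55237/M(t(-2, 16), S(-13)) = 55237/(-32 - 9 - 2*(1 - 13)*(-5 - 13)) = 55237/(-32 - 9 - 2*(-12)*(-18)) = 55237/(-32 - 9 - 432) = 55237/(-473) = 55237*(-1/473) = -55237/473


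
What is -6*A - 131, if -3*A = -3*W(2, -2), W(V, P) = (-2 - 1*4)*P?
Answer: -203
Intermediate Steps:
W(V, P) = -6*P (W(V, P) = (-2 - 4)*P = -6*P)
A = 12 (A = -(-1)*(-6*(-2)) = -(-1)*12 = -⅓*(-36) = 12)
-6*A - 131 = -6*12 - 131 = -72 - 131 = -203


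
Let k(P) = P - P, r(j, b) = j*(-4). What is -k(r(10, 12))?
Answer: 0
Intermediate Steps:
r(j, b) = -4*j
k(P) = 0
-k(r(10, 12)) = -1*0 = 0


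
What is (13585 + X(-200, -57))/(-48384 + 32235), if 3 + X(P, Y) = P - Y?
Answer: -13439/16149 ≈ -0.83219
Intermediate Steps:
X(P, Y) = -3 + P - Y (X(P, Y) = -3 + (P - Y) = -3 + P - Y)
(13585 + X(-200, -57))/(-48384 + 32235) = (13585 + (-3 - 200 - 1*(-57)))/(-48384 + 32235) = (13585 + (-3 - 200 + 57))/(-16149) = (13585 - 146)*(-1/16149) = 13439*(-1/16149) = -13439/16149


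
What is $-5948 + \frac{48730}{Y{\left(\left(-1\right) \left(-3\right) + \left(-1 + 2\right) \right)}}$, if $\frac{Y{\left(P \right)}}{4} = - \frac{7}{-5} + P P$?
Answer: $- \frac{913127}{174} \approx -5247.9$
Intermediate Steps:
$Y{\left(P \right)} = \frac{28}{5} + 4 P^{2}$ ($Y{\left(P \right)} = 4 \left(- \frac{7}{-5} + P P\right) = 4 \left(\left(-7\right) \left(- \frac{1}{5}\right) + P^{2}\right) = 4 \left(\frac{7}{5} + P^{2}\right) = \frac{28}{5} + 4 P^{2}$)
$-5948 + \frac{48730}{Y{\left(\left(-1\right) \left(-3\right) + \left(-1 + 2\right) \right)}} = -5948 + \frac{48730}{\frac{28}{5} + 4 \left(\left(-1\right) \left(-3\right) + \left(-1 + 2\right)\right)^{2}} = -5948 + \frac{48730}{\frac{28}{5} + 4 \left(3 + 1\right)^{2}} = -5948 + \frac{48730}{\frac{28}{5} + 4 \cdot 4^{2}} = -5948 + \frac{48730}{\frac{28}{5} + 4 \cdot 16} = -5948 + \frac{48730}{\frac{28}{5} + 64} = -5948 + \frac{48730}{\frac{348}{5}} = -5948 + 48730 \cdot \frac{5}{348} = -5948 + \frac{121825}{174} = - \frac{913127}{174}$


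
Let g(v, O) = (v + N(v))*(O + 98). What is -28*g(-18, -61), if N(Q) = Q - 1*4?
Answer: 41440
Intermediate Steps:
N(Q) = -4 + Q (N(Q) = Q - 4 = -4 + Q)
g(v, O) = (-4 + 2*v)*(98 + O) (g(v, O) = (v + (-4 + v))*(O + 98) = (-4 + 2*v)*(98 + O))
-28*g(-18, -61) = -28*(-392 + 196*(-18) - 61*(-18) - 61*(-4 - 18)) = -28*(-392 - 3528 + 1098 - 61*(-22)) = -28*(-392 - 3528 + 1098 + 1342) = -28*(-1480) = 41440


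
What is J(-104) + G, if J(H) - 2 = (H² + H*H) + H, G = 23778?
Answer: 45308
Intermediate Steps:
J(H) = 2 + H + 2*H² (J(H) = 2 + ((H² + H*H) + H) = 2 + ((H² + H²) + H) = 2 + (2*H² + H) = 2 + (H + 2*H²) = 2 + H + 2*H²)
J(-104) + G = (2 - 104 + 2*(-104)²) + 23778 = (2 - 104 + 2*10816) + 23778 = (2 - 104 + 21632) + 23778 = 21530 + 23778 = 45308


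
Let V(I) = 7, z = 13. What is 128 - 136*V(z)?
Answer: -824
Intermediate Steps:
128 - 136*V(z) = 128 - 136*7 = 128 - 952 = -824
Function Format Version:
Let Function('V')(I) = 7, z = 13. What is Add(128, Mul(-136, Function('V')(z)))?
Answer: -824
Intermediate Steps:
Add(128, Mul(-136, Function('V')(z))) = Add(128, Mul(-136, 7)) = Add(128, -952) = -824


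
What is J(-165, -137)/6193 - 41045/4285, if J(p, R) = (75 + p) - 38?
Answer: -50948033/5307401 ≈ -9.5994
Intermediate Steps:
J(p, R) = 37 + p
J(-165, -137)/6193 - 41045/4285 = (37 - 165)/6193 - 41045/4285 = -128*1/6193 - 41045*1/4285 = -128/6193 - 8209/857 = -50948033/5307401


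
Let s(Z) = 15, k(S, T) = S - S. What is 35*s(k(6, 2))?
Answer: 525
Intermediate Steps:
k(S, T) = 0
35*s(k(6, 2)) = 35*15 = 525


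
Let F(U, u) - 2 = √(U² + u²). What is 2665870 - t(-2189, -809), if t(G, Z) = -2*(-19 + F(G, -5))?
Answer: 2665836 + 2*√4791746 ≈ 2.6702e+6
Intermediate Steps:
F(U, u) = 2 + √(U² + u²)
t(G, Z) = 34 - 2*√(25 + G²) (t(G, Z) = -2*(-19 + (2 + √(G² + (-5)²))) = -2*(-19 + (2 + √(G² + 25))) = -2*(-19 + (2 + √(25 + G²))) = -2*(-17 + √(25 + G²)) = 34 - 2*√(25 + G²))
2665870 - t(-2189, -809) = 2665870 - (34 - 2*√(25 + (-2189)²)) = 2665870 - (34 - 2*√(25 + 4791721)) = 2665870 - (34 - 2*√4791746) = 2665870 + (-34 + 2*√4791746) = 2665836 + 2*√4791746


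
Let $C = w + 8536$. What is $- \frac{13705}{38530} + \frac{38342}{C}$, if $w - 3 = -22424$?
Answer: $- \frac{333522237}{106997810} \approx -3.1171$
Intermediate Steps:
$w = -22421$ ($w = 3 - 22424 = -22421$)
$C = -13885$ ($C = -22421 + 8536 = -13885$)
$- \frac{13705}{38530} + \frac{38342}{C} = - \frac{13705}{38530} + \frac{38342}{-13885} = \left(-13705\right) \frac{1}{38530} + 38342 \left(- \frac{1}{13885}\right) = - \frac{2741}{7706} - \frac{38342}{13885} = - \frac{333522237}{106997810}$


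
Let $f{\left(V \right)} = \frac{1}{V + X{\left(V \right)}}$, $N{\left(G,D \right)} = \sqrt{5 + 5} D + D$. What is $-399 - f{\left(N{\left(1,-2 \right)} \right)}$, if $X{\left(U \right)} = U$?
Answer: $- \frac{14365}{36} + \frac{\sqrt{10}}{36} \approx -398.94$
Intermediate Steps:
$N{\left(G,D \right)} = D + D \sqrt{10}$ ($N{\left(G,D \right)} = \sqrt{10} D + D = D \sqrt{10} + D = D + D \sqrt{10}$)
$f{\left(V \right)} = \frac{1}{2 V}$ ($f{\left(V \right)} = \frac{1}{V + V} = \frac{1}{2 V}$)
$-399 - f{\left(N{\left(1,-2 \right)} \right)} = -399 - \frac{1}{2 \left(- 2 \left(1 + \sqrt{10}\right)\right)} = -399 - \frac{1}{2 \left(-2 - 2 \sqrt{10}\right)}$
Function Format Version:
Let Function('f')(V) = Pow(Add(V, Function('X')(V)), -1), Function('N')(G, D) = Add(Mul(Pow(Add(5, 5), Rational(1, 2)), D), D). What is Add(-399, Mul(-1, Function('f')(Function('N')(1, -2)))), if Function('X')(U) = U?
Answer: Add(Rational(-14365, 36), Mul(Rational(1, 36), Pow(10, Rational(1, 2)))) ≈ -398.94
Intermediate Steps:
Function('N')(G, D) = Add(D, Mul(D, Pow(10, Rational(1, 2)))) (Function('N')(G, D) = Add(Mul(Pow(10, Rational(1, 2)), D), D) = Add(Mul(D, Pow(10, Rational(1, 2))), D) = Add(D, Mul(D, Pow(10, Rational(1, 2)))))
Function('f')(V) = Mul(Rational(1, 2), Pow(V, -1)) (Function('f')(V) = Pow(Add(V, V), -1) = Pow(Mul(2, V), -1) = Mul(Rational(1, 2), Pow(V, -1)))
Add(-399, Mul(-1, Function('f')(Function('N')(1, -2)))) = Add(-399, Mul(-1, Mul(Rational(1, 2), Pow(Mul(-2, Add(1, Pow(10, Rational(1, 2)))), -1)))) = Add(-399, Mul(-1, Mul(Rational(1, 2), Pow(Add(-2, Mul(-2, Pow(10, Rational(1, 2)))), -1)))) = Add(-399, Mul(Rational(-1, 2), Pow(Add(-2, Mul(-2, Pow(10, Rational(1, 2)))), -1)))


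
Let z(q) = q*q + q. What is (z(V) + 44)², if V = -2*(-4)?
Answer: 13456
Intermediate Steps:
V = 8
z(q) = q + q² (z(q) = q² + q = q + q²)
(z(V) + 44)² = (8*(1 + 8) + 44)² = (8*9 + 44)² = (72 + 44)² = 116² = 13456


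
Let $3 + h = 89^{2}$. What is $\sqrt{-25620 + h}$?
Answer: $i \sqrt{17702} \approx 133.05 i$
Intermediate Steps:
$h = 7918$ ($h = -3 + 89^{2} = -3 + 7921 = 7918$)
$\sqrt{-25620 + h} = \sqrt{-25620 + 7918} = \sqrt{-17702} = i \sqrt{17702}$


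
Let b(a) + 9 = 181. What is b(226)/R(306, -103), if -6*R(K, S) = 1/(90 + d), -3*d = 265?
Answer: -1720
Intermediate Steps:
d = -265/3 (d = -⅓*265 = -265/3 ≈ -88.333)
R(K, S) = -⅒ (R(K, S) = -1/(6*(90 - 265/3)) = -1/(6*5/3) = -⅙*⅗ = -⅒)
b(a) = 172 (b(a) = -9 + 181 = 172)
b(226)/R(306, -103) = 172/(-⅒) = 172*(-10) = -1720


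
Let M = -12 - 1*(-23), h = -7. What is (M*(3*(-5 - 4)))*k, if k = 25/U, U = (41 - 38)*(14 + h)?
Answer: -2475/7 ≈ -353.57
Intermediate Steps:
M = 11 (M = -12 + 23 = 11)
U = 21 (U = (41 - 38)*(14 - 7) = 3*7 = 21)
k = 25/21 ≈ 1.1905
(M*(3*(-5 - 4)))*k = (11*(3*(-5 - 4)))*(25/21) = (11*(3*(-9)))*(25/21) = (11*(-27))*(25/21) = -297*25/21 = -2475/7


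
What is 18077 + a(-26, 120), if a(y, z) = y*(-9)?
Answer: 18311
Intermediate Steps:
a(y, z) = -9*y
18077 + a(-26, 120) = 18077 - 9*(-26) = 18077 + 234 = 18311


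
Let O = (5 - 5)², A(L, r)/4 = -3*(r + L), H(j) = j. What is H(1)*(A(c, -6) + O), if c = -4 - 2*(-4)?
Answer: 24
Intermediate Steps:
c = 4 (c = -4 + 8 = 4)
A(L, r) = -12*L - 12*r (A(L, r) = 4*(-3*(r + L)) = 4*(-3*(L + r)) = 4*(-3*L - 3*r) = -12*L - 12*r)
O = 0 (O = 0² = 0)
H(1)*(A(c, -6) + O) = 1*((-12*4 - 12*(-6)) + 0) = 1*((-48 + 72) + 0) = 1*(24 + 0) = 1*24 = 24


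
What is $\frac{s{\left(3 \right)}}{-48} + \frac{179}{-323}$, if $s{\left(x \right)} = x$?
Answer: $- \frac{3187}{5168} \approx -0.61668$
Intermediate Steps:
$\frac{s{\left(3 \right)}}{-48} + \frac{179}{-323} = \frac{3}{-48} + \frac{179}{-323} = 3 \left(- \frac{1}{48}\right) + 179 \left(- \frac{1}{323}\right) = - \frac{1}{16} - \frac{179}{323} = - \frac{3187}{5168}$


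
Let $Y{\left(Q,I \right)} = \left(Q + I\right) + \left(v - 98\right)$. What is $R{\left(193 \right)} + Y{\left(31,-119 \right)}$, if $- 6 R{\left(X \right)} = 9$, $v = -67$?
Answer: $- \frac{509}{2} \approx -254.5$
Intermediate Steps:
$R{\left(X \right)} = - \frac{3}{2}$ ($R{\left(X \right)} = \left(- \frac{1}{6}\right) 9 = - \frac{3}{2}$)
$Y{\left(Q,I \right)} = -165 + I + Q$ ($Y{\left(Q,I \right)} = \left(Q + I\right) - 165 = \left(I + Q\right) - 165 = -165 + I + Q$)
$R{\left(193 \right)} + Y{\left(31,-119 \right)} = - \frac{3}{2} - 253 = - \frac{509}{2}$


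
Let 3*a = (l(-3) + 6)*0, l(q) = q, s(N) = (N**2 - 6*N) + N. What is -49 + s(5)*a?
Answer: -49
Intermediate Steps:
s(N) = N**2 - 5*N
a = 0 (a = ((-3 + 6)*0)/3 = (3*0)/3 = (1/3)*0 = 0)
-49 + s(5)*a = -49 + (5*(-5 + 5))*0 = -49 + (5*0)*0 = -49 + 0*0 = -49 + 0 = -49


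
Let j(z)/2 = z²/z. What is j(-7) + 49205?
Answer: 49191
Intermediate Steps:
j(z) = 2*z (j(z) = 2*(z²/z) = 2*z)
j(-7) + 49205 = 2*(-7) + 49205 = -14 + 49205 = 49191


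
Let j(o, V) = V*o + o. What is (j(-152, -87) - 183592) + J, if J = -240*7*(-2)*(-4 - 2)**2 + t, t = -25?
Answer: -49585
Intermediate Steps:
j(o, V) = o + V*o
J = 120935 (J = -240*7*(-2)*(-4 - 2)**2 - 25 = -(-3360)*(-6)**2 - 25 = -(-3360)*36 - 25 = -240*(-504) - 25 = 120960 - 25 = 120935)
(j(-152, -87) - 183592) + J = (-152*(1 - 87) - 183592) + 120935 = (-152*(-86) - 183592) + 120935 = (13072 - 183592) + 120935 = -170520 + 120935 = -49585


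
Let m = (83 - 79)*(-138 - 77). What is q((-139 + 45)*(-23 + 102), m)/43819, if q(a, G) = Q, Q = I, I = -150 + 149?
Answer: -1/43819 ≈ -2.2821e-5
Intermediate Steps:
m = -860 (m = 4*(-215) = -860)
I = -1
Q = -1
q(a, G) = -1
q((-139 + 45)*(-23 + 102), m)/43819 = -1/43819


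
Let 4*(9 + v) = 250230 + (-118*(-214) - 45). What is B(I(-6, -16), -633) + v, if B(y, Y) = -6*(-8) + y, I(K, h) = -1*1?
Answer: 275589/4 ≈ 68897.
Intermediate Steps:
v = 275401/4 (v = -9 + (250230 + (-118*(-214) - 45))/4 = -9 + (250230 + (25252 - 45))/4 = -9 + (250230 + 25207)/4 = -9 + (¼)*275437 = -9 + 275437/4 = 275401/4 ≈ 68850.)
I(K, h) = -1
B(y, Y) = 48 + y
B(I(-6, -16), -633) + v = (48 - 1) + 275401/4 = 47 + 275401/4 = 275589/4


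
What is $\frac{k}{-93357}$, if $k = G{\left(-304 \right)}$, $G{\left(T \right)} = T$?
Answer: $\frac{304}{93357} \approx 0.0032563$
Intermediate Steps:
$k = -304$
$\frac{k}{-93357} = - \frac{304}{-93357} = \left(-304\right) \left(- \frac{1}{93357}\right) = \frac{304}{93357}$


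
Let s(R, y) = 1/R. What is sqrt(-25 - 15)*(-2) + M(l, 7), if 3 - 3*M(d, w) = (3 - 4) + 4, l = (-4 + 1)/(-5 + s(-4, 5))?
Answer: -4*I*sqrt(10) ≈ -12.649*I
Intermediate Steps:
s(R, y) = 1/R
l = 4/7 (l = (-4 + 1)/(-5 + 1/(-4)) = -3/(-5 - 1/4) = -3/(-21/4) = -4/21*(-3) = 4/7 ≈ 0.57143)
M(d, w) = 0 (M(d, w) = 1 - ((3 - 4) + 4)/3 = 1 - (-1 + 4)/3 = 1 - 1/3*3 = 1 - 1 = 0)
sqrt(-25 - 15)*(-2) + M(l, 7) = sqrt(-25 - 15)*(-2) + 0 = sqrt(-40)*(-2) + 0 = (2*I*sqrt(10))*(-2) + 0 = -4*I*sqrt(10) + 0 = -4*I*sqrt(10)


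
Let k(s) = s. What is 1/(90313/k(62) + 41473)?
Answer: 62/2661639 ≈ 2.3294e-5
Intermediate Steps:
1/(90313/k(62) + 41473) = 1/(90313/62 + 41473) = 1/(2661639/62) = 62/2661639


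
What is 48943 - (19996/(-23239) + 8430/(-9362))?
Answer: 5324297184398/108781759 ≈ 48945.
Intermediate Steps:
48943 - (19996/(-23239) + 8430/(-9362)) = 48943 - (19996*(-1/23239) + 8430*(-1/9362)) = 48943 - (-19996/23239 - 4215/4681) = 48943 - 1*(-191553661/108781759) = 48943 + 191553661/108781759 = 5324297184398/108781759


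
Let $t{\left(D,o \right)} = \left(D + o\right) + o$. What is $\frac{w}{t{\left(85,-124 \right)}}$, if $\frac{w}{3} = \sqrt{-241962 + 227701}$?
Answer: $- \frac{3 i \sqrt{14261}}{163} \approx - 2.1979 i$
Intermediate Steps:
$t{\left(D,o \right)} = D + 2 o$
$w = 3 i \sqrt{14261}$ ($w = 3 \sqrt{-241962 + 227701} = 3 \sqrt{-14261} = 3 i \sqrt{14261} \approx 358.26 i$)
$\frac{w}{t{\left(85,-124 \right)}} = \frac{3 i \sqrt{14261}}{85 + 2 \left(-124\right)} = \frac{3 i \sqrt{14261}}{85 - 248} = \frac{3 i \sqrt{14261}}{-163} = 3 i \sqrt{14261} \left(- \frac{1}{163}\right) = - \frac{3 i \sqrt{14261}}{163}$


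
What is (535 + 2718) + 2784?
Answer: 6037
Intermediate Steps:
(535 + 2718) + 2784 = 3253 + 2784 = 6037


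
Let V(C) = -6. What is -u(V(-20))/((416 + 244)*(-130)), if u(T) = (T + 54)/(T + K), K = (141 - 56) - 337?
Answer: -1/461175 ≈ -2.1684e-6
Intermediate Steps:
K = -252 (K = 85 - 337 = -252)
u(T) = (54 + T)/(-252 + T) (u(T) = (T + 54)/(T - 252) = (54 + T)/(-252 + T))
-u(V(-20))/((416 + 244)*(-130)) = -(54 - 6)/(-252 - 6)/((416 + 244)*(-130)) = -48/(-258)/(660*(-130)) = -(-1/258*48)/(-85800) = -(-8)*(-1)/(43*85800) = -1*1/461175 = -1/461175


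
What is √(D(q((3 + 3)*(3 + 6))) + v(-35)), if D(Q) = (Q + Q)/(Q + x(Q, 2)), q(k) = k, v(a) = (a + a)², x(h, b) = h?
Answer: 13*√29 ≈ 70.007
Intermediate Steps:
v(a) = 4*a² (v(a) = (2*a)² = 4*a²)
D(Q) = 1 (D(Q) = (Q + Q)/(Q + Q) = (2*Q)/((2*Q)) = (2*Q)*(1/(2*Q)) = 1)
√(D(q((3 + 3)*(3 + 6))) + v(-35)) = √(1 + 4*(-35)²) = √(1 + 4*1225) = √(1 + 4900) = √4901 = 13*√29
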